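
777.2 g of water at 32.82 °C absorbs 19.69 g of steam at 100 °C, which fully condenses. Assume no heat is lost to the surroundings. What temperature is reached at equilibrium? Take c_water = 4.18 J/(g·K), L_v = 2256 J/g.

T_f ≈ 47.8 °C

Energy conservation, ΣQ = 0:
latent heat released on condensation: 19.69·2256 = 44421; condensate cools 100→T: 19.69·4.18·(T − 100) = 82.3(T − 100); original water: 3248.7(T − 32.82)
3331 T = 44421 + 8230.4 + 106622 = 159273
T ≈ 47.82 °C — below 100 °C, confirming all the steam condensed.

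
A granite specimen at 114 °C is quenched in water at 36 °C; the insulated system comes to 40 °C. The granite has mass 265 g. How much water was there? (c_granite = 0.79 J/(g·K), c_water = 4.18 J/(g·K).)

|Q_granite| = |Q_water|:
265×0.79×(114 − 40) = m×4.18×(40 − 36)
16.72 m = 15492  ⇒  m ≈ 926.5 g

m ≈ 927 g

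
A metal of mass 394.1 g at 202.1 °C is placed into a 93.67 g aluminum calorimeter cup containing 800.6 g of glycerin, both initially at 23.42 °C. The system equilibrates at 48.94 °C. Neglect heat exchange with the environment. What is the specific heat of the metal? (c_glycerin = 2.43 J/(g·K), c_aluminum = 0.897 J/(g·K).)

Conservation of energy gives ΣQ = 0:
394.1·c·(48.94 − 202.1) + 800.6·2.43·(48.94 − 23.42) + 93.67·0.897·(48.94 − 23.42) = 0
-60360 c = -51792
c = -51792/-60360 ≈ 0.8581 J/(g·K)

c ≈ 0.858 J/(g·K)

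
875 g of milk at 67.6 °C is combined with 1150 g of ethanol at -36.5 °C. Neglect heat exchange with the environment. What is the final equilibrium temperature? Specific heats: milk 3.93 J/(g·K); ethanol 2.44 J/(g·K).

T_f ≈ 20.8 °C

Energy conservation, ΣQ = 0:
875×3.93×(T − 67.6) + 1150×2.44×(T − (-36.5)) = 0
3438.8(T − 67.6) + 2806(T − (-36.5)) = 0
6244.8 T = 130040
T ≈ 20.82 °C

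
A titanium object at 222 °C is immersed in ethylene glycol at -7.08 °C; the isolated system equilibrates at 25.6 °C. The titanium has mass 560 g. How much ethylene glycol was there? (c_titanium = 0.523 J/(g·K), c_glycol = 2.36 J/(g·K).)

m ≈ 746 g

Heat lost by the titanium = heat gained by the glycol:
560×0.523×(222 − 25.6) = m×2.36×(25.6 − (-7.08))
77.12 m = 57522  ⇒  m ≈ 745.8 g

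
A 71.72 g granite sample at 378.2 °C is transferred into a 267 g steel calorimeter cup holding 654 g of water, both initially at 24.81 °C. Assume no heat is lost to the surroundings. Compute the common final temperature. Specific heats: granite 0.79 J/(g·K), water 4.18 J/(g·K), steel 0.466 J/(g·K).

T_f ≈ 31.7 °C

With ΣQ=0 the equilibrium temperature is the m·c-weighted mean:
T_f = (56.66*378.2 + 2733.7*24.81 + 124.42*24.81) / (56.66 + 2733.7 + 124.42)
    = 92339 / 2914.8 ≈ 31.68 °C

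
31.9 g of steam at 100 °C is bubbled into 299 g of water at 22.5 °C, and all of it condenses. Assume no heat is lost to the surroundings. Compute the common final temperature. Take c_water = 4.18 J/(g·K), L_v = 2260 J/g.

Setting the total heat transfer to zero:
latent heat released on condensation: 31.9×2260 = 72094; condensed water 100 °C→T: 133.34(T − 100); water warms: 299×4.18×(T − 22.5) = 1249.8(T − 22.5)
1383.2 T = 72094 + 13334 + 28121 = 113549
T ≈ 82.09 °C — below 100 °C, confirming all the steam condensed.

T_f ≈ 82.1 °C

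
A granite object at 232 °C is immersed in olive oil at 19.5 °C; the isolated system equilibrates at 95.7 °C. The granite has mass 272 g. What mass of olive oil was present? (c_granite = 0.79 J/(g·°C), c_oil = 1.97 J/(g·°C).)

|Q_granite| = |Q_oil|:
272×0.79×(232 − 95.7) = m×1.97×(95.7 − 19.5)
150.11 m = 29288  ⇒  m ≈ 195.1 g

m ≈ 195 g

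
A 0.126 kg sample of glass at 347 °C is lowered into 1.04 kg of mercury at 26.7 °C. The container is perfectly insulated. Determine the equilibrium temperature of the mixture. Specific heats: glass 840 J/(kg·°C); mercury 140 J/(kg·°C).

T_f = Σ m_i c_i T_i / Σ m_i c_i:
T_f = (105.84×347 + 145.6×26.7) / (105.84 + 145.6)
    = 40614 / 251.44 ≈ 161.53 °C

T_f ≈ 161.5 °C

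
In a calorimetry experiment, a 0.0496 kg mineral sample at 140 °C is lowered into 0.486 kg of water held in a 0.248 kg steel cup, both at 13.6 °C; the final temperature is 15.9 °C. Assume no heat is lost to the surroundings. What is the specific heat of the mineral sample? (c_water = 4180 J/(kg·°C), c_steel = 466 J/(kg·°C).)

Conservation of energy gives ΣQ = 0:
0.0496×c×(15.9 − 140) + 0.486×4180×(15.9 − 13.6) + 0.248×466×(15.9 − 13.6) = 0
-6.155 c = -4938.2
c = -4938.2/-6.155 ≈ 802.3 J/(kg·°C)

c ≈ 802 J/(kg·°C)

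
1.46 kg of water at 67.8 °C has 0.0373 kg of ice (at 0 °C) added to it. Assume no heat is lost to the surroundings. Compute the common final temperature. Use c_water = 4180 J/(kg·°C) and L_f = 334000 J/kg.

T_f ≈ 64.1 °C

Let T be the final temperature. ΣQ_i = 0:
fusion: m_ice L_f = 0.0373·334000 = 12458
  meltwater 0→T: 0.0373·4180·T = 155.91 T
  water: 6102.8(T − 67.8)
6258.7 T = 413770 − 12458 = 401312
T ≈ 64.12 °C (positive, so assuming full melt was valid).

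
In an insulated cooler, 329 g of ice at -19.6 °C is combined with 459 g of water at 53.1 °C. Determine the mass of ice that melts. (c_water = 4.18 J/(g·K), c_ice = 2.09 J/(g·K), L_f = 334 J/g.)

Water can give up m c ΔT = 459·4.18·53.1 = 101879 J before reaching 0 °C.
Of that, 329·2.09·19.6 = 13477 J goes to bring the ice to 0 °C, leaving 88402 J.
Fully melting the ice requires m_ice L_f = 329·334 = 109886 J.
Since 88402 < 109886 J, not all the ice melts; equilibrium is at 0 °C.
m_melted·334 = 88402  ⇒  m_melted ≈ 264.7 g.

m_melted ≈ 265 g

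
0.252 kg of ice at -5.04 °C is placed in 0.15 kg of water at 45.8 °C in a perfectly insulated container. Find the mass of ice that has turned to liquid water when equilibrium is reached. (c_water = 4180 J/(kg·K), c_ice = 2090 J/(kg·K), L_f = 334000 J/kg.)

m_melted ≈ 0.078 kg

Water can give up m c ΔT = 0.15×4180×45.8 = 28717 J before reaching 0 °C.
Of that, 0.252×2090×5.04 = 2654.5 J goes to bring the ice to 0 °C, leaving 26062 J.
Fully melting the ice requires m_ice L_f = 0.252×334000 = 84168 J.
Since 26062 < 84168 J, not all the ice melts; equilibrium is at 0 °C.
Mass melted = 26062/334000 ≈ 0.07803 kg.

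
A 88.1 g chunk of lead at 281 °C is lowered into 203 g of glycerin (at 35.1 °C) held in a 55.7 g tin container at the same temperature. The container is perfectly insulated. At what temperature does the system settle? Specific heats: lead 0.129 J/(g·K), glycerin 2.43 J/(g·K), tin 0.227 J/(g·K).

T_f ≈ 40.5 °C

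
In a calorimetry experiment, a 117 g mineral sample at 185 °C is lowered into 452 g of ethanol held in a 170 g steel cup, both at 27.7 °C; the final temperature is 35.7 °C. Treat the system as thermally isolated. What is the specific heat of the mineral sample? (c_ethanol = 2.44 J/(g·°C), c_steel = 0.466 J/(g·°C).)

c ≈ 0.541 J/(g·°C)

Net heat exchanged in the isolated system is zero:
117·c·(35.7 − 185) + 452·2.44·(35.7 − 27.7) + 170·0.466·(35.7 − 27.7) = 0
-17468 c = -9456.8
c = -9456.8/-17468 ≈ 0.5414 J/(g·°C)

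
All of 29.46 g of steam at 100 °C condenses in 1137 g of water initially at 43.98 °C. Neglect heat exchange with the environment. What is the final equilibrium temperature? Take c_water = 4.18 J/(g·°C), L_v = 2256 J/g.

T_f ≈ 59.0 °C

Conservation of energy gives ΣQ = 0:
condense steam: −29.46×2256 = −66462
  condensate cools 100→T: 29.46×4.18×(T − 100) = 123.14(T − 100)
  water warms: 1137×4.18×(T − 43.98) = 4752.7(T − 43.98)
4875.8 T = 66462 + 12314 + 209022 = 287798
T ≈ 59.03 °C — below 100 °C, confirming all the steam condensed.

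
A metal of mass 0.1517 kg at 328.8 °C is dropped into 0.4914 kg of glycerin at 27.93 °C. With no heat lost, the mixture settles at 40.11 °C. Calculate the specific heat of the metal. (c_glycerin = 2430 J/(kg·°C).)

c ≈ 332 J/(kg·°C)

Setting the total heat transfer to zero:
0.1517·c·(40.11 − 328.8) + 0.4914·2430·(40.11 − 27.93) = 0
-43.79 c = -14544
c = -14544/-43.79 ≈ 332.1 J/(kg·°C)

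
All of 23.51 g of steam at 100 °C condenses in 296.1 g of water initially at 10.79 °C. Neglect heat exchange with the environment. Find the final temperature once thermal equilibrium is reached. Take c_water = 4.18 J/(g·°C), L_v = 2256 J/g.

Taking heat into each body as positive, Σ m c ΔT = 0:
steam→water at 100 °C releases m L_v = 23.51×2256 = 53039; condensate cools 100→T: 23.51×4.18×(T − 100) = 98.27(T − 100); original water: 1237.7(T − 10.79)
1336 T = 53039 + 9827.2 + 13355 = 76221
T ≈ 57.05 °C, under the boiling point, so the assumption holds.

T_f ≈ 57.1 °C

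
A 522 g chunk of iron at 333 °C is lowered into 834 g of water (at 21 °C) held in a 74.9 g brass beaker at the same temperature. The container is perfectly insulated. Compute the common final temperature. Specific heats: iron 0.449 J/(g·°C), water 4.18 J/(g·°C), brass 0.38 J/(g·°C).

T_f is the heat-capacity-weighted average of the initial temperatures:
T_f = (234.38*333 + 3486.1*21 + 28.46*21) / (234.38 + 3486.1 + 28.46)
    = 151854 / 3749 ≈ 40.51 °C

T_f ≈ 40.5 °C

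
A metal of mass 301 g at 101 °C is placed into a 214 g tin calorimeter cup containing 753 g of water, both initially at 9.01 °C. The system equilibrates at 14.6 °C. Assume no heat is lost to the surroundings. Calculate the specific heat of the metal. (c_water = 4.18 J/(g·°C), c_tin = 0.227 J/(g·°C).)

Net heat exchanged in the isolated system is zero:
301×c×(14.6 − 101) + 753×4.18×(14.6 − 9.01) + 214×0.227×(14.6 − 9.01) = 0
-26006 c = -17866
c = -17866/-26006 ≈ 0.687 J/(g·°C)

c ≈ 0.687 J/(g·°C)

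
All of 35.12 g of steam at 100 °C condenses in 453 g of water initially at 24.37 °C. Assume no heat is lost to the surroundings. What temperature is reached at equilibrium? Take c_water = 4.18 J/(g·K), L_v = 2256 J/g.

T_f ≈ 68.6 °C

Setting the total heat transfer to zero:
latent heat released on condensation: 35.12·2256 = 79231; condensed water 100 °C→T: 146.8(T − 100); water warms: 453·4.18·(T − 24.37) = 1893.5(T − 24.37)
2040.3 T = 79231 + 14680 + 46146 = 140056
T ≈ 68.64 °C, under the boiling point, so the assumption holds.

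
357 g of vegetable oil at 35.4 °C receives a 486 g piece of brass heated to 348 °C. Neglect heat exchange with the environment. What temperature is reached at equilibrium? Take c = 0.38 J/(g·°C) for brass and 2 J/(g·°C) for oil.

Set heat shed by the hot body equal to heat absorbed by the cold body:
486*0.38*(348 − T) = 357*2*(T − 35.4)
184.68(348 − T) = 714(T − 35.4)
898.68 T = 89544  ⇒  T ≈ 99.64 °C

T_f ≈ 99.6 °C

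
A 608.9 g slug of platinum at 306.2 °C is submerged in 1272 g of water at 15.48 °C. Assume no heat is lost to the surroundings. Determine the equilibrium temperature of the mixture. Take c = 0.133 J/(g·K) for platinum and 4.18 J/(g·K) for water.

T_f ≈ 19.8 °C

Taking heat into each body as positive, Σ m c ΔT = 0:
608.9·0.133·(T − 306.2) + 1272·4.18·(T − 15.48) = 0
80.98(T − 306.2) + 5317(T − 15.48) = 0
(80.98 + 5317) T = 80.98·306.2 + 5317·15.48
T = 107104 / 5397.9 = 19.8 °C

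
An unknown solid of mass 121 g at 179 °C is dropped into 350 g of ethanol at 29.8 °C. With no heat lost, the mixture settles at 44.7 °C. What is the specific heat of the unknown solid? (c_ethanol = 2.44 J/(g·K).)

c ≈ 0.783 J/(g·K)

Energy conservation, ΣQ = 0:
121·c·(44.7 − 179) + 350·2.44·(44.7 − 29.8) = 0
-16250 c = -12725
c = -12725/-16250 ≈ 0.783 J/(g·K)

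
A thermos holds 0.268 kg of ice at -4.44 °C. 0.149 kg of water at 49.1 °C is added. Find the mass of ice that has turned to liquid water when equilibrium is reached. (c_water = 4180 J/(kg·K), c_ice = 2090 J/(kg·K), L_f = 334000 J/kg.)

Cooling the water to 0 °C releases 0.149×4180×49.1 = 30580 J.
Of that, 0.268×2090×4.44 = 2486.9 J goes to bring the ice to 0 °C, leaving 28094 J.
Melting all 0.268 kg of ice would need 0.268×334000 = 89512 J.
28094 J < 89512 J, so only part of the ice melts and the system sits at 0 °C.
Mass melted = 28094/334000 ≈ 0.08411 kg.

m_melted ≈ 0.0841 kg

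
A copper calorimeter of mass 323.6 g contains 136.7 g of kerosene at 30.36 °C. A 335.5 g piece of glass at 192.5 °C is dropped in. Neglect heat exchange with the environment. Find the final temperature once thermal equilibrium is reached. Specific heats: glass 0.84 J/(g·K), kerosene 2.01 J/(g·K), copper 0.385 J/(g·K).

T_f ≈ 97.4 °C

Net heat exchanged in the isolated system is zero:
335.5·0.84·(T − 192.5) + 136.7·2.01·(T − 30.36) + 323.6·0.385·(T − 30.36) = 0
(281.82 + 274.77 + 124.59) T = 281.82·192.5 + 274.77·30.36 + 124.59·30.36
T ≈ 97.44 °C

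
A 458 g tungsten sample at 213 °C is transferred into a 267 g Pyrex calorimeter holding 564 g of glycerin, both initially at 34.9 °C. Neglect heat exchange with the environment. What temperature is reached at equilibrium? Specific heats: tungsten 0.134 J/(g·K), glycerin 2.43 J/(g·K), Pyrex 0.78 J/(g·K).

Taking heat into each body as positive, Σ m c ΔT = 0:
458×0.134×(T − 213) + 564×2.43×(T − 34.9) + 267×0.78×(T − 34.9) = 0
61.37(T − 213) + 1370.5(T − 34.9) + 208.26(T − 34.9) = 0
1640.2 T = 68172
T = 68172 / 1640.2 = 41.6 °C

T_f ≈ 41.6 °C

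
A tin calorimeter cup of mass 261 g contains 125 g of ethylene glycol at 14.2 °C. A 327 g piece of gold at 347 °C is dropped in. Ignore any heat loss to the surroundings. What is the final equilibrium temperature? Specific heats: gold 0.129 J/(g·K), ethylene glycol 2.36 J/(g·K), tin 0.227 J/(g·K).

T_f ≈ 49.6 °C

Taking heat into each body as positive, Σ m c ΔT = 0:
327*0.129*(T − 347) + 125*2.36*(T − 14.2) + 261*0.227*(T − 14.2) = 0
396.43 T = 19668
T = 19668/396.43 ≈ 49.61 °C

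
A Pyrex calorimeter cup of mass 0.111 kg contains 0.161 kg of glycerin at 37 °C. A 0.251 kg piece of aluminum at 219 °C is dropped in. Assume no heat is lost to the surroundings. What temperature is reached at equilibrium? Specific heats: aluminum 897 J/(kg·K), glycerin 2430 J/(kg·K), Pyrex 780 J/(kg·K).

With ΣQ=0 the equilibrium temperature is the m·c-weighted mean:
T_f = (225.15·219 + 391.23·37 + 86.58·37) / (225.15 + 391.23 + 86.58)
    = 66986 / 702.96 ≈ 95.29 °C

T_f ≈ 95.3 °C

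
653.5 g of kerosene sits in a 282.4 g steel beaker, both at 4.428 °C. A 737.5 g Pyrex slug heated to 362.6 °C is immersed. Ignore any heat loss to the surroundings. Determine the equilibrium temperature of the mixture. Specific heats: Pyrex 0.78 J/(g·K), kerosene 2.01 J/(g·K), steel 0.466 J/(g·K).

T_f ≈ 106.4 °C

Let T be the final temperature. ΣQ_i = 0:
737.5*0.78*(T − 362.6) + 653.5*2.01*(T − 4.428) + 282.4*0.466*(T − 4.428) = 0
575.25(T − 362.6) + 1313.5(T − 4.428) + 131.6(T − 4.428) = 0
(575.25 + 1313.5 + 131.6) T = 575.25*362.6 + 1313.5*4.428 + 131.6*4.428
T = 214985/2020.4 ≈ 106.41 °C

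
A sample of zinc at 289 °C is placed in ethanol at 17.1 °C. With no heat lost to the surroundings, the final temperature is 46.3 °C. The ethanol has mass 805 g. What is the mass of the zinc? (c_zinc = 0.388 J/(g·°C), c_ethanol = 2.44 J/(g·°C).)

Net heat exchanged in the isolated system is zero:
m·0.388·(46.3 − 289) + 805·2.44·(46.3 − 17.1) = 0
-94.17 m = -57355
m = -57355/-94.17 ≈ 609.1 g

m ≈ 609 g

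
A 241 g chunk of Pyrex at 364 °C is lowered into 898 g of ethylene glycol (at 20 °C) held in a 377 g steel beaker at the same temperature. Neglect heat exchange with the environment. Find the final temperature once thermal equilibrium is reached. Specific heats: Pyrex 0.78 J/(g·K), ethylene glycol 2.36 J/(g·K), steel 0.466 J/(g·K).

T_f ≈ 46.0 °C

T_f is the heat-capacity-weighted average of the initial temperatures:
T_f = (187.98×364 + 2119.3×20 + 175.68×20) / (187.98 + 2119.3 + 175.68)
    = 114324 / 2482.9 ≈ 46.04 °C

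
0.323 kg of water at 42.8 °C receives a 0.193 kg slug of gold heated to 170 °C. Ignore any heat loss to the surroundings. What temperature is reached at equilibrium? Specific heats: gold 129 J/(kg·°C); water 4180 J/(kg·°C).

T_f ≈ 45.1 °C

Taking heat into each body as positive, Σ m c ΔT = 0:
0.193·129·(T − 170) + 0.323·4180·(T − 42.8) = 0
1375 T = 62018
T ≈ 45.10 °C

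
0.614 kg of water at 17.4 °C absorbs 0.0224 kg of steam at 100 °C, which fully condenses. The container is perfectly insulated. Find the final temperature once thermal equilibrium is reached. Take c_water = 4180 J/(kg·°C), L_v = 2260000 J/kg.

T_f ≈ 39.3 °C

Energy balance with sensible and latent terms:
steam→water at 100 °C releases m L_v = 0.0224·2260000 = 50624; condensate cools 100→T: 0.0224·4180·(T − 100) = 93.63(T − 100); original water: 2566.5(T − 17.4)
2660.2 T = 50624 + 9363.2 + 44657 = 104645
T ≈ 39.34 °C (< 100 °C, so full condensation is consistent).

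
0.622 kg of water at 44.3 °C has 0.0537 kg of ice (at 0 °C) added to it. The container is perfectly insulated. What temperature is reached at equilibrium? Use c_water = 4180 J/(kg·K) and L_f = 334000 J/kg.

Sum of m c ΔT and latent-heat terms is zero:
latent heat to melt: 0.0537·334000 = 17936
  warm the meltwater: 224.47 T
  water cools: 0.622·4180·(T − 44.3) = 2600(T − 44.3)
2824.4 T = 115178 − 17936 = 97242
T ≈ 34.43 °C (positive, so assuming full melt was valid).

T_f ≈ 34.4 °C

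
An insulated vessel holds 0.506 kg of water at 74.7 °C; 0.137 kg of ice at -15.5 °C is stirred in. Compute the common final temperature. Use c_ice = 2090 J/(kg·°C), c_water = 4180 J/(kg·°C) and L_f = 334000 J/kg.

T_f ≈ 40.1 °C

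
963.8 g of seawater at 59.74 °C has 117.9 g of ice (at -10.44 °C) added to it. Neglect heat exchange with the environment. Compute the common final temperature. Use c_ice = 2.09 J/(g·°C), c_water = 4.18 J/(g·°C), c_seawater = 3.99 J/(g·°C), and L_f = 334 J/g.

Taking heat into each body as positive, Σ m c ΔT = 0:
ice -10.44→0 °C: 117.9·2.09·10.44 = 2572.5; melt ice: 117.9·334 = 39379; warm the meltwater: 492.82 T; seawater: 3845.6(T − 59.74)
4338.4 T = 229734 − 41951 = 187783
T ≈ 43.28 °C — above 0 °C, consistent with complete melting.

T_f ≈ 43.3 °C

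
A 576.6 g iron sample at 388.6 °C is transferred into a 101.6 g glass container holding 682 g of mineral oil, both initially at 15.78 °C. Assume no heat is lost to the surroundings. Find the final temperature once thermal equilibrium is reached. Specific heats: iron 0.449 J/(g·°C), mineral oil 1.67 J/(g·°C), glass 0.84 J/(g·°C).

T_f ≈ 80.9 °C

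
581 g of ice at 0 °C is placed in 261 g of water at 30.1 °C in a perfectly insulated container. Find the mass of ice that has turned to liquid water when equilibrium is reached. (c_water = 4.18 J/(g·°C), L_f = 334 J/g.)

Heat available from the water dropping to 0 °C: 261·4.18·30.1 = 32838 J.
To melt every bit of ice: 581·334 = 194054 J.
32838 J < 194054 J, so only part of the ice melts and the system sits at 0 °C.
m_melted·334 = 32838  ⇒  m_melted ≈ 98.32 g.

m_melted ≈ 98.3 g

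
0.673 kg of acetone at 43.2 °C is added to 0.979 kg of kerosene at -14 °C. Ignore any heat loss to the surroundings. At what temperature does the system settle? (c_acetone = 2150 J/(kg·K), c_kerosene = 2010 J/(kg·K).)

Set heat shed by the hot body equal to heat absorbed by the cold body:
0.673·2150·(43.2 − T) = 0.979·2010·(T − (-14))
1447(43.2 − T) = 1967.8(T − (-14))
3414.7 T = 34959  ⇒  T ≈ 10.24 °C

T_f ≈ 10.2 °C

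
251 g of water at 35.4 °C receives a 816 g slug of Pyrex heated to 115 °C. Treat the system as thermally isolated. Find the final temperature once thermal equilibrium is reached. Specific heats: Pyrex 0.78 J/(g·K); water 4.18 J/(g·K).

T_f ≈ 65.5 °C

Energy conservation, ΣQ = 0:
816*0.78*(T − 115) + 251*4.18*(T − 35.4) = 0
1685.7 T = 110336
T ≈ 65.46 °C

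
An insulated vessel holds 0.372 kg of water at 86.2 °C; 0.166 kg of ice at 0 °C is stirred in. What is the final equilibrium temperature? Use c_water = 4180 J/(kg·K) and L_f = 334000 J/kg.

T_f ≈ 34.9 °C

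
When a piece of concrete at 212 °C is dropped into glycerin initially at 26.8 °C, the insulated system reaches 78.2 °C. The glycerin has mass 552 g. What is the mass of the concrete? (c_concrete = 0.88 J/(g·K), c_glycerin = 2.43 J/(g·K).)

m ≈ 586 g

|Q_concrete| = |Q_glycerin|:
m×0.88×(212 − 78.2) = 552×2.43×(78.2 − 26.8)
117.74 m = 68946  ⇒  m ≈ 585.6 g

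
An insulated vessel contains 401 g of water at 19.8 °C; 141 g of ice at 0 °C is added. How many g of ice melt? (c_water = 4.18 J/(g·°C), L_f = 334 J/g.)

Water can give up m c ΔT = 401·4.18·19.8 = 33188 J before reaching 0 °C.
Melting all 141 g of ice would need 141·334 = 47094 J.
Since 33188 < 47094 J, not all the ice melts; equilibrium is at 0 °C.
m_melt = 33188 / L_f = 99.37 g.

m_melted ≈ 99.4 g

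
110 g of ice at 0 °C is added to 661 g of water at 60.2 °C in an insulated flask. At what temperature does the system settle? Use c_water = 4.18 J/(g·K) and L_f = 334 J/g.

T_f ≈ 40.2 °C

Sum of m c ΔT and latent-heat terms is zero:
melt ice: 110·334 = 36740
  warm the meltwater: 459.8 T
  water cools: 661·4.18·(T − 60.2) = 2763(T − 60.2)
3222.8 T = 166331 − 36740 = 129591
T ≈ 40.21 °C. Since T > 0 °C, the all-ice-melts assumption holds.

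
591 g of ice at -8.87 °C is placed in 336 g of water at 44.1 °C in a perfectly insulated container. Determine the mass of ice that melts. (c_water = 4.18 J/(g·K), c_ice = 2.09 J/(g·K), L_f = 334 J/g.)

Cooling the water to 0 °C releases 336·4.18·44.1 = 61938 J.
Of that, 591·2.09·8.87 = 10956 J goes to bring the ice to 0 °C, leaving 50981 J.
Fully melting the ice requires m_ice L_f = 591·334 = 197394 J.
Since 50981 < 197394 J, not all the ice melts; equilibrium is at 0 °C.
Mass melted = 50981/334 ≈ 152.6 g.

m_melted ≈ 153 g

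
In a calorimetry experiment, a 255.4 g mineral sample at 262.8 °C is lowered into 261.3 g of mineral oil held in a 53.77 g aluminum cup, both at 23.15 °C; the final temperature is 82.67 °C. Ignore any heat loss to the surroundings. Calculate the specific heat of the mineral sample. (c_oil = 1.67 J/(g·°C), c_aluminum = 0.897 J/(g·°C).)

Net heat exchanged in the isolated system is zero:
255.4×c×(82.67 − 262.8) + 261.3×1.67×(82.67 − 23.15) + 53.77×0.897×(82.67 − 23.15) = 0
-46005 c = -28844
c = -28844/-46005 ≈ 0.627 J/(g·°C)

c ≈ 0.627 J/(g·°C)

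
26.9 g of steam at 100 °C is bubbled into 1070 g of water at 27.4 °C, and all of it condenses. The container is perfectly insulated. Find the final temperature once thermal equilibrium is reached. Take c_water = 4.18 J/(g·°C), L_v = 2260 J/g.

T_f ≈ 42.4 °C

Heat gained plus heat lost sum to zero:
steam→water at 100 °C releases m L_v = 26.9×2260 = 60794; condensate cools 100→T: 26.9×4.18×(T − 100) = 112.44(T − 100); water warms: 1070×4.18×(T − 27.4) = 4472.6(T − 27.4)
4585 T = 60794 + 11244 + 122549 = 194587
T ≈ 42.44 °C — below 100 °C, confirming all the steam condensed.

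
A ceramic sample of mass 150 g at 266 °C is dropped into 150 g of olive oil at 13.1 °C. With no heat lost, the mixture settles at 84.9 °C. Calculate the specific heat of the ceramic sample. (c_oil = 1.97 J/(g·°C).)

c ≈ 0.781 J/(g·°C)

m_s c (T_s − T_f) = m_oil c_oil (T_f − T_0):
150×c×(266 − 84.9) = 150×1.97×(84.9 − 13.1)
27165 c = 21217  ⇒  c ≈ 0.781 J/(g·°C)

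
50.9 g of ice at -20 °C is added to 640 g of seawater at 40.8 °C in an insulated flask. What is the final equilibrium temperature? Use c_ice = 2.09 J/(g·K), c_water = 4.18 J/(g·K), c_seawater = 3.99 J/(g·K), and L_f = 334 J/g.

T_f ≈ 30.7 °C

Let T be the final temperature. ΣQ_i = 0:
warm ice to 0 °C: 50.9×2.09×(0 − (-20)) = 2127.6
  melt ice: 50.9×334 = 17001
  meltwater 0→T: 50.9×4.18×T = 212.76 T
  seawater cools: 640×3.99×(T − 40.8) = 2553.6(T − 40.8)
2766.4 T = 104187 − 19128 = 85059
T ≈ 30.75 °C — above 0 °C, consistent with complete melting.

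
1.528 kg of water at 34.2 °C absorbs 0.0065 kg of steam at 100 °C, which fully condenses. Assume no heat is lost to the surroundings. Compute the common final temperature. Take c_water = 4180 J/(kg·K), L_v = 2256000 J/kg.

T_f ≈ 36.8 °C

Heat gained plus heat lost sum to zero:
latent heat released on condensation: 0.0065×2256000 = 14664
  condensate cools 100→T: 0.0065×4180×(T − 100) = 27.17(T − 100)
  original water: 6387(T − 34.2)
6414.2 T = 14664 + 2717 + 218437 = 235818
T ≈ 36.76 °C, under the boiling point, so the assumption holds.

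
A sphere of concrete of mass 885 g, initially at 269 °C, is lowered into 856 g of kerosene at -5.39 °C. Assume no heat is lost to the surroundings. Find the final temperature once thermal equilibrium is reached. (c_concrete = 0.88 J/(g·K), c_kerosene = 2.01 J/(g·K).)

Net heat exchanged in the isolated system is zero:
885·0.88·(T − 269) + 856·2.01·(T − (-5.39)) = 0
778.8(T − 269) + 1720.6(T − (-5.39)) = 0
(778.8 + 1720.6) T = 778.8·269 + 1720.6·(-5.39)
T ≈ 80.11 °C

T_f ≈ 80.1 °C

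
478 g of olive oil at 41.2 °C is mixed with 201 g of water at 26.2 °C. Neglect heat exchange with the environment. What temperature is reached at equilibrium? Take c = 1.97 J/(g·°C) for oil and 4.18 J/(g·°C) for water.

T_f ≈ 34.1 °C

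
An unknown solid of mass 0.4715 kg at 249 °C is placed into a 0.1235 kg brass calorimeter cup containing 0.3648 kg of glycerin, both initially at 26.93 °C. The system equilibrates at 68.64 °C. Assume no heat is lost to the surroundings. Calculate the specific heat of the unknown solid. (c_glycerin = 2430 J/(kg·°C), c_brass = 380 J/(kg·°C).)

Taking heat into each body as positive, Σ m c ΔT = 0:
0.4715·c·(68.64 − 249) + 0.3648·2430·(68.64 − 26.93) + 0.1235·380·(68.64 − 26.93) = 0
-85.04 c = -38932
c = -38932/-85.04 ≈ 457.8 J/(kg·°C)

c ≈ 458 J/(kg·°C)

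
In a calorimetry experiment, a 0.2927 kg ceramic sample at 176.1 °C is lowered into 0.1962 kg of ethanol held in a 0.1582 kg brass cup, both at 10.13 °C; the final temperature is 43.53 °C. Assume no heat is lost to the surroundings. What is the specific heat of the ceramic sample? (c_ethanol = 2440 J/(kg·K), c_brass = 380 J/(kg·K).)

c ≈ 464 J/(kg·K)

Energy conservation, ΣQ = 0:
0.2927×c×(43.53 − 176.1) + 0.1962×2440×(43.53 − 10.13) + 0.1582×380×(43.53 − 10.13) = 0
-38.8 c = -17997
c = -17997/-38.8 ≈ 463.8 J/(kg·K)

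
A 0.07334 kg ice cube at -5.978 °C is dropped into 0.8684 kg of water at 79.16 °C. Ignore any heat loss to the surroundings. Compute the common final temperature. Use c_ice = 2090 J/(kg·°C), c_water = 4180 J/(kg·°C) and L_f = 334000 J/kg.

Heat gained plus heat lost sum to zero:
ice -5.978→0 °C: 0.07334·2090·5.978 = 916.31; fusion: m_ice L_f = 0.07334·334000 = 24496; meltwater 0→T: 0.07334·4180·T = 306.56 T; water: 3629.9(T − 79.16)
3936.5 T = 287344 − 25412 = 261932
T ≈ 66.54 °C. Since T > 0 °C, the all-ice-melts assumption holds.

T_f ≈ 66.5 °C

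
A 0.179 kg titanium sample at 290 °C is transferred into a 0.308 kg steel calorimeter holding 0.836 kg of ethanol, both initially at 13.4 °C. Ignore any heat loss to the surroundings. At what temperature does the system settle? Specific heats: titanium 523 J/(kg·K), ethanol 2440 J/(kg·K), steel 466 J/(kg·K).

Setting the total heat transfer to zero:
0.179×523×(T − 290) + 0.836×2440×(T − 13.4) + 0.308×466×(T − 13.4) = 0
(93.62 + 2039.8 + 143.53) T = 93.62×290 + 2039.8×13.4 + 143.53×13.4
T = 56406 / 2277 = 24.8 °C

T_f ≈ 24.8 °C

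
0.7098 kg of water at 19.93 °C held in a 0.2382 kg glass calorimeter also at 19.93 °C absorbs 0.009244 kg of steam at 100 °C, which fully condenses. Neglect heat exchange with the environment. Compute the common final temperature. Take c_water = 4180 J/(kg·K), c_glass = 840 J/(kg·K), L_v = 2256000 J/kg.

T_f ≈ 27.4 °C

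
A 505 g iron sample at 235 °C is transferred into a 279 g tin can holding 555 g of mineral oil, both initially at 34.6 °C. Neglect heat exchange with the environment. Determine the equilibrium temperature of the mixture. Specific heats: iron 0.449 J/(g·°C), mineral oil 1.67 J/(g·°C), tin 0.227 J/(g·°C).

T_f ≈ 71.9 °C

T_f is the heat-capacity-weighted average of the initial temperatures:
T_f = (226.75*235 + 926.85*34.6 + 63.33*34.6) / (226.75 + 926.85 + 63.33)
    = 87545 / 1216.9 ≈ 71.94 °C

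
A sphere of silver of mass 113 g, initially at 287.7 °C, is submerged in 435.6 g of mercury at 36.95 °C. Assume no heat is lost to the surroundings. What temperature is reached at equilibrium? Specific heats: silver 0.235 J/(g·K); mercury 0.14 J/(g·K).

T_f ≈ 113.0 °C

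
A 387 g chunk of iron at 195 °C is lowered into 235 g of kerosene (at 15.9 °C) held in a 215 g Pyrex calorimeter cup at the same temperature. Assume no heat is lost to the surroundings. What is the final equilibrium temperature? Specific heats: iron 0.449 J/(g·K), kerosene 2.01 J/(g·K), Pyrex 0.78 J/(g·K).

T_f ≈ 54.1 °C

Heat gained plus heat lost sum to zero:
387·0.449·(T − 195) + 235·2.01·(T − 15.9) + 215·0.78·(T − 15.9) = 0
813.81 T = 44061
T = 44061 / 813.81 = 54.1 °C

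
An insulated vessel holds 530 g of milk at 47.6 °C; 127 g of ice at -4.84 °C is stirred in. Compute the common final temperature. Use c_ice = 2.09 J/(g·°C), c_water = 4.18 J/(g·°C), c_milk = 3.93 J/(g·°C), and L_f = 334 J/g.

T_f ≈ 21.2 °C

Let T be the final temperature. ΣQ_i = 0:
ice -4.84→0 °C: 127×2.09×4.84 = 1284.7; fusion: m_ice L_f = 127×334 = 42418; meltwater 0→T: 127×4.18×T = 530.86 T; milk cools: 530×3.93×(T − 47.6) = 2082.9(T − 47.6)
2613.8 T = 99146 − 43703 = 55443
T ≈ 21.21 °C (positive, so assuming full melt was valid).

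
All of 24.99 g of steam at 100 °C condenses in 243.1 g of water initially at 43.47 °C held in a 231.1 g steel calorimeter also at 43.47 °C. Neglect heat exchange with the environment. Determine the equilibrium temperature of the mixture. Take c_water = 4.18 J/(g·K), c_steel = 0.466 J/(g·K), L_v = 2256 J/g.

T_f ≈ 94.2 °C

Heat gained plus heat lost sum to zero:
steam→water at 100 °C releases m L_v = 24.99·2256 = 56377
  condensed water 100 °C→T: 104.46(T − 100)
  water warms: 243.1·4.18·(T − 43.47) = 1016.2(T − 43.47)
  steel cup: 231.1·0.466·(T − 43.47) = 107.69(T − 43.47)
1228.3 T = 56377 + 10446 + 48854 = 115677
T ≈ 94.18 °C — below 100 °C, confirming all the steam condensed.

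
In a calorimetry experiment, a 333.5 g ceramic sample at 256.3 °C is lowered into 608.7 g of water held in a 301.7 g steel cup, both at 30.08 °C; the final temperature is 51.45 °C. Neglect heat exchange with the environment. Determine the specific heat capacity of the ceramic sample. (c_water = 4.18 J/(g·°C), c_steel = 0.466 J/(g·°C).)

Heat gained plus heat lost sum to zero:
333.5×c×(51.45 − 256.3) + 608.7×4.18×(51.45 − 30.08) + 301.7×0.466×(51.45 − 30.08) = 0
-68317 c = -57378
c = -57378/-68317 ≈ 0.8399 J/(g·°C)

c ≈ 0.84 J/(g·°C)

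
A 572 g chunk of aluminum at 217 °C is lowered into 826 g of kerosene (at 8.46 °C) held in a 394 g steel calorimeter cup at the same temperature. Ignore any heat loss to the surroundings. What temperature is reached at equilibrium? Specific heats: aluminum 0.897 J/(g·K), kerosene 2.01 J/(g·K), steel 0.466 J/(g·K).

T_f ≈ 53.9 °C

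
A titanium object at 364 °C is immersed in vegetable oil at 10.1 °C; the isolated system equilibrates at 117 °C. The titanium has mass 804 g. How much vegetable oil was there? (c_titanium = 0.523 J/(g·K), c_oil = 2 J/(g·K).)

m ≈ 486 g

Heat lost by the titanium = heat gained by the oil:
804·0.523·(364 − 117) = m·2·(117 − 10.1)
213.8 m = 103862  ⇒  m ≈ 485.8 g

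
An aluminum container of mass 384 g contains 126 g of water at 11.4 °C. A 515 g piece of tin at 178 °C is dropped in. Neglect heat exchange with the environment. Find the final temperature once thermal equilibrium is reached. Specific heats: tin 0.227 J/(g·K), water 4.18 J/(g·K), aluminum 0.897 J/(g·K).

T_f ≈ 31.1 °C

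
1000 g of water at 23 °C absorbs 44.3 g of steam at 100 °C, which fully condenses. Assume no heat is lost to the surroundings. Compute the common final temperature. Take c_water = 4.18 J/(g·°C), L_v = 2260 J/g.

T_f ≈ 49.2 °C

Net heat exchanged in the isolated system is zero:
condense steam: −44.3·2260 = −100118
  condensate cools 100→T: 44.3·4.18·(T − 100) = 185.17(T − 100)
  original water: 4180(T − 23)
4365.2 T = 100118 + 18517 + 96140 = 214775
T ≈ 49.20 °C (< 100 °C, so full condensation is consistent).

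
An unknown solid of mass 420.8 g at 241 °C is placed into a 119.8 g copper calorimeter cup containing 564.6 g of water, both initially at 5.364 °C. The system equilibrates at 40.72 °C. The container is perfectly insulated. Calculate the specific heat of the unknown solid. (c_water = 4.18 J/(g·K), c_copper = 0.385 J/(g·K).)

c ≈ 1.01 J/(g·K)

Taking heat into each body as positive, Σ m c ΔT = 0:
420.8·c·(40.72 − 241) + 564.6·4.18·(40.72 − 5.364) + 119.8·0.385·(40.72 − 5.364) = 0
-84278 c = -85072
c = -85072/-84278 ≈ 1.009 J/(g·K)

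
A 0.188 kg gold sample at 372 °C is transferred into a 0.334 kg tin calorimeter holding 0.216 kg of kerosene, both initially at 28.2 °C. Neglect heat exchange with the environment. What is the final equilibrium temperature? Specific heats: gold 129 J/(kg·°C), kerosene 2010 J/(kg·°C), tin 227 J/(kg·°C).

T_f ≈ 43.8 °C

Setting the total heat transfer to zero:
0.188*129*(T − 372) + 0.216*2010*(T − 28.2) + 0.334*227*(T − 28.2) = 0
24.25(T − 372) + 434.16(T − 28.2) + 75.82(T − 28.2) = 0
(24.25 + 434.16 + 75.82) T = 24.25*372 + 434.16*28.2 + 75.82*28.2
T ≈ 43.81 °C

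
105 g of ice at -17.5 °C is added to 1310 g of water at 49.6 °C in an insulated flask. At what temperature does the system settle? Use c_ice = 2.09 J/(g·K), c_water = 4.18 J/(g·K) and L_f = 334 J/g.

T_f ≈ 39.3 °C

Let T be the final temperature. ΣQ_i = 0:
warm ice to 0 °C: 105×2.09×(0 − (-17.5)) = 3840.4; melt ice: 105×334 = 35070; meltwater 0→T: 105×4.18×T = 438.9 T; water: 5475.8(T − 49.6)
5914.7 T = 271600 − 38910 = 232689
T ≈ 39.34 °C — above 0 °C, consistent with complete melting.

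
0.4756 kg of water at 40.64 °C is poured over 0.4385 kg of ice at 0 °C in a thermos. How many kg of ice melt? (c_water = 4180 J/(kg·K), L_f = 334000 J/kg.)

Cooling the water to 0 °C releases 0.4756×4180×40.64 = 80793 J.
Fully melting the ice requires m_ice L_f = 0.4385×334000 = 146459 J.
That's not enough to melt it all — equilibrium is at 0 °C with ice remaining.
m_melted×334000 = 80793  ⇒  m_melted ≈ 0.2419 kg.

m_melted ≈ 0.242 kg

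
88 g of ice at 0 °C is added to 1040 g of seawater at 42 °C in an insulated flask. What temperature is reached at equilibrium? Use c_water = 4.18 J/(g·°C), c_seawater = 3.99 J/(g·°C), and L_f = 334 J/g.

T_f ≈ 32.1 °C

Setting the total heat transfer to zero:
latent heat to melt: 88×334 = 29392; warm the meltwater: 367.84 T; seawater: 4149.6(T − 42)
4517.4 T = 174283 − 29392 = 144891
T ≈ 32.07 °C. Since T > 0 °C, the all-ice-melts assumption holds.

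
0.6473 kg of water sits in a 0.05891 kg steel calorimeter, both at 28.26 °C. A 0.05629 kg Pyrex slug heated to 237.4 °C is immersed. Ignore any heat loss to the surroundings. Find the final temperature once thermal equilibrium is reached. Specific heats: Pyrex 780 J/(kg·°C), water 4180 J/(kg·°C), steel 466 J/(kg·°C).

T_f = Σ m_i c_i T_i / Σ m_i c_i:
T_f = (43.91·237.4 + 2705.7·28.26 + 27.45·28.26) / (43.91 + 2705.7 + 27.45)
    = 87663 / 2777.1 ≈ 31.57 °C

T_f ≈ 31.6 °C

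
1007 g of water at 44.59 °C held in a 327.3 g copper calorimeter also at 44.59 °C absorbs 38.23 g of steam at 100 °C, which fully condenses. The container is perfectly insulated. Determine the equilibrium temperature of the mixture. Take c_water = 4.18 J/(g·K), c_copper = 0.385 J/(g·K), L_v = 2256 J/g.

T_f ≈ 65.7 °C

Heat gained plus heat lost sum to zero:
condense steam: −38.23×2256 = −86247; condensate cools 100→T: 38.23×4.18×(T − 100) = 159.8(T − 100); water warms: 1007×4.18×(T − 44.59) = 4209.3(T − 44.59); copper cup: 327.3×0.385×(T − 44.59) = 126.01(T − 44.59)
4495.1 T = 86247 + 15980 + 193310 = 295537
T ≈ 65.75 °C — below 100 °C, confirming all the steam condensed.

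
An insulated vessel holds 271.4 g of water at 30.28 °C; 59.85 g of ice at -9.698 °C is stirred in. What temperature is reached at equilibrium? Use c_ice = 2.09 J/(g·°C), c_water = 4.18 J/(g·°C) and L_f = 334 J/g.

T_f ≈ 9.5 °C

Energy balance with sensible and latent terms:
ice -9.698→0 °C: 59.85·2.09·9.698 = 1213.1; fusion: m_ice L_f = 59.85·334 = 19990; warm the meltwater: 250.17 T; water: 1134.5(T − 30.28)
1384.6 T = 34351 − 21203 = 13148
T ≈ 9.50 °C. Since T > 0 °C, the all-ice-melts assumption holds.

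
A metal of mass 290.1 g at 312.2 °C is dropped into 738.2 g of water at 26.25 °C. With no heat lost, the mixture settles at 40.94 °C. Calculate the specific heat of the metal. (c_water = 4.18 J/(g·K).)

c ≈ 0.576 J/(g·K)

Conservation of energy gives ΣQ = 0:
290.1×c×(40.94 − 312.2) + 738.2×4.18×(40.94 − 26.25) = 0
-78693 c = -45329
c = -45329/-78693 ≈ 0.576 J/(g·K)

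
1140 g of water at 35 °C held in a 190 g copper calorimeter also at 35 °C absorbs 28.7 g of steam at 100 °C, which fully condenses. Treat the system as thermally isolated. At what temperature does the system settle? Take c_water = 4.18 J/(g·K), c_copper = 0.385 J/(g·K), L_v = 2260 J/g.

Let T be the final temperature. ΣQ_i = 0:
latent heat released on condensation: 28.7·2260 = 64862; condensed water 100 °C→T: 119.97(T − 100); original water: 4765.2(T − 35); cup: 73.15(T − 35)
4958.3 T = 64862 + 11997 + 169342 = 246201
T ≈ 49.65 °C (< 100 °C, so full condensation is consistent).

T_f ≈ 49.7 °C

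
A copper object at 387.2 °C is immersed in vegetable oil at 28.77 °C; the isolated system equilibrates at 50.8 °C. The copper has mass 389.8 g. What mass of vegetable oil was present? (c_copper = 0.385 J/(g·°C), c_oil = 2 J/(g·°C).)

Conservation of energy gives ΣQ = 0:
389.8·0.385·(50.8 − 387.2) + m·2·(50.8 − 28.77) = 0
44.06 m = 50485
m = 50485/44.06 ≈ 1146 g

m ≈ 1150 g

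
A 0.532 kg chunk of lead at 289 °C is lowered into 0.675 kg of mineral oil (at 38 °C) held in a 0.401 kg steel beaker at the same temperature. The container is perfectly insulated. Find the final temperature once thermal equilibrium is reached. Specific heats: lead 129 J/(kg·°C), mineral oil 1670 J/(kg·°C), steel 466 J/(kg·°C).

T_f ≈ 50.5 °C

Taking heat into each body as positive, Σ m c ΔT = 0:
0.532*129*(T − 289) + 0.675*1670*(T − 38) + 0.401*466*(T − 38) = 0
(68.63 + 1127.2 + 186.87) T = 68.63*289 + 1127.2*38 + 186.87*38
T ≈ 50.46 °C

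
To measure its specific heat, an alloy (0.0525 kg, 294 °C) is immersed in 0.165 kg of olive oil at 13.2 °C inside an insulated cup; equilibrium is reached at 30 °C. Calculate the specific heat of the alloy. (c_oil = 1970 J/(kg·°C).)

m_s c (T_s − T_f) = m_oil c_oil (T_f − T_0):
0.0525×c×(294 − 30) = 0.165×1970×(30 − 13.2)
13.86 c = 5460.8  ⇒  c ≈ 394 J/(kg·°C)

c ≈ 394 J/(kg·°C)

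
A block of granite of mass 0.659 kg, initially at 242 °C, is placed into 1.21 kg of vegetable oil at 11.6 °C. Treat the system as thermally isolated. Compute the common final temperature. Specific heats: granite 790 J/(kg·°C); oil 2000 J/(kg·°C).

T_f ≈ 52.4 °C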